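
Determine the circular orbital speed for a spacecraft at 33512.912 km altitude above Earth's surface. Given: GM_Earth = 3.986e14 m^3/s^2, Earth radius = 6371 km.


r = R_E + alt = 6371.0 + 33512.912 = 39883.9120 km = 3.9883912e+07 m
v = sqrt(mu/r) = sqrt(3.986e14 / 3.9883912e+07) = 3161.3296 m/s = 3.1613 km/s

3.1613 km/s


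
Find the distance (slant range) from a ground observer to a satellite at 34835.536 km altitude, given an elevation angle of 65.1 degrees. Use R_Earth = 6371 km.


h = 34835.536 km, el = 65.1 deg
d = -R_E*sin(el) + sqrt((R_E*sin(el))^2 + 2*R_E*h + h^2)
d = -6371.0000*sin(1.1362) + sqrt((6371.0000*0.907044)^2 + 2*6371.0000*34835.536 + 34835.536^2)
d = 35340.3573 km

35340.3573 km


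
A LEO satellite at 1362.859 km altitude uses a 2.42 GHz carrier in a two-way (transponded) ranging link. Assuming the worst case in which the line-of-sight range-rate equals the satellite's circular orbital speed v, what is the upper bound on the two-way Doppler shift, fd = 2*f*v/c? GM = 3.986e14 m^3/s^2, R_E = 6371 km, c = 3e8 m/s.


r = 7.733859e+06 m
v = sqrt(mu/r) = 7179.1086 m/s (worst-case radial velocity)
f = 2.42 GHz = 2.42e+09 Hz
fd = 2*f*v/c = 2*2.42e+09*7179.1086/3.0e+08
fd = 115822.9519 Hz

115822.9519 Hz


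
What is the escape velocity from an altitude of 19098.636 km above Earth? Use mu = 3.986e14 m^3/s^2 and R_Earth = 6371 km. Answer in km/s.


r = 6371.0 + 19098.636 = 25469.6360 km = 2.5469636e+07 m
v_esc = sqrt(2*mu/r) = sqrt(2*3.986e14 / 2.5469636e+07)
v_esc = 5594.6417 m/s = 5.5946 km/s

5.5946 km/s


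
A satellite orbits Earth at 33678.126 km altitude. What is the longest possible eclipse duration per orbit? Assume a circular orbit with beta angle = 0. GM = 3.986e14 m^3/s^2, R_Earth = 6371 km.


r = 40049.1260 km
T = 1329.3812 min
Eclipse fraction = arcsin(R_E/r)/pi = arcsin(6371.0000/40049.1260)/pi
= arcsin(0.1590796)/pi = 0.05085266
Eclipse duration = 0.05085266 * 1329.3812 = 67.6026 min

67.6026 minutes


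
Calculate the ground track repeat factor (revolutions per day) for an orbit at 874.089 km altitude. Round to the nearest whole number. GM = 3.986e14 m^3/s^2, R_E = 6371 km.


r = 7.245089e+06 m
T = 2*pi*sqrt(r^3/mu) = 6137.2923 s = 102.2882 min
revs/day = 1440 / 102.2882 = 14.0779
Rounded: 14 revolutions per day

14 revolutions per day


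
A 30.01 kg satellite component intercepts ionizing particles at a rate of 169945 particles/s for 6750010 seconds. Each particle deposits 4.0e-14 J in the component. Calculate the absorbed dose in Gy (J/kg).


Total energy deposited = rate * time * E_per
  = 169945 * 6750010 * 4.0e-14 = 0.04588522 J
Dose = E_total / mass = 0.04588522 / 30.01
Dose = 0.001528998 Gy

0.0015 Gy


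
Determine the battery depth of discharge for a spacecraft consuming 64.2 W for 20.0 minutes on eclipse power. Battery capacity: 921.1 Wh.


E_used = P * t / 60 = 64.2 * 20.0 / 60 = 21.4000 Wh
DOD = E_used / E_total * 100 = 21.4000 / 921.1 * 100
DOD = 2.3233 %

2.3233 %


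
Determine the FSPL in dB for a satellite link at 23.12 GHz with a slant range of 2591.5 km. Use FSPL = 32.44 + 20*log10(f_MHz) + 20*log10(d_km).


f = 23.12 GHz = 23120.0000 MHz
d = 2591.5 km
FSPL = 32.44 + 20*log10(23120.0000) + 20*log10(2591.5)
FSPL = 32.44 + 87.2798 + 68.2710
FSPL = 187.9908 dB

187.9908 dB


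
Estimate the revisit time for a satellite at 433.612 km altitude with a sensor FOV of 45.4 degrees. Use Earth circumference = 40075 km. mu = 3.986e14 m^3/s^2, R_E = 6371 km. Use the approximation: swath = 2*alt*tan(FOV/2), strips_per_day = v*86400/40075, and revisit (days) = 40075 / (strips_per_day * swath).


swath = 2*433.612*tan(0.3961897) = 362.7677 km
v = sqrt(mu/r) = 7653.6212 m/s = 7.6536 km/s
strips/day = v*86400/40075 = 7.6536*86400/40075 = 16.5009
coverage/day = strips * swath = 16.5009 * 362.7677 = 5985.9865 km
revisit = 40075 / 5985.9865 = 6.6948 days

6.6948 days


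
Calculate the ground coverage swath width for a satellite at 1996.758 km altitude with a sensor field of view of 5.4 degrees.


FOV = 5.4 deg = 0.09424778 rad
swath = 2 * alt * tan(FOV/2) = 2 * 1996.758 * tan(0.04712389)
swath = 2 * 1996.758 * 0.0471588
swath = 188.3294 km

188.3294 km


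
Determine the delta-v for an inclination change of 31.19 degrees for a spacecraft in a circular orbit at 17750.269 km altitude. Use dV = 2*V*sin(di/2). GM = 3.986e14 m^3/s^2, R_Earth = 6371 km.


r = 24121.2690 km = 2.4121269e+07 m
V = sqrt(mu/r) = 4065.0751 m/s
di = 31.19 deg = 0.5443682 rad
dV = 2*V*sin(di/2) = 2*4065.0751*sin(0.2721841)
dV = 2185.6752 m/s = 2.1857 km/s

2.1857 km/s


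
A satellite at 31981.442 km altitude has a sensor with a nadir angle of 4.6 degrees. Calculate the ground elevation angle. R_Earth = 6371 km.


r = R_E + alt = 38352.4420 km
Law of sines in the satellite / Earth-center / ground-point triangle:
  sin(nadir)/R_E = sin(90 + el)/r  =>  cos(el) = (r/R_E)*sin(nadir)
cos(el) = (38352.4420 / 6371.0000) * sin(4.6 deg) = 0.4827852
el = arccos(0.4827852) = 61.1325 deg
(Earth-central angle = 90 - nadir - el = 24.2675 deg)

61.1325 degrees


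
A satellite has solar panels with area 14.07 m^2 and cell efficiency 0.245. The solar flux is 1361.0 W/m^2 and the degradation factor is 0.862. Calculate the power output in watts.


P = area * eta * S * degradation
P = 14.07 * 0.245 * 1361.0 * 0.862
P = 4044.1343 W

4044.1343 W


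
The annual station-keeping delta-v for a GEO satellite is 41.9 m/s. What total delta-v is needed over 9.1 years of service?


dV = rate * years = 41.9 * 9.1
dV = 381.2900 m/s

381.2900 m/s


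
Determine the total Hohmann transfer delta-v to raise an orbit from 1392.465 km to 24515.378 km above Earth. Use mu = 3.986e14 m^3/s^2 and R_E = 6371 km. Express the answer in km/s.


r1 = 7763.4650 km = 7.763465e+06 m
r2 = 30886.3780 km = 3.0886378e+07 m
dv1 = sqrt(mu/r1)*(sqrt(2*r2/(r1+r2)) - 1) = 1893.2848 m/s
dv2 = sqrt(mu/r2)*(1 - sqrt(2*r1/(r1+r2))) = 1315.4508 m/s
total dv = |dv1| + |dv2| = 1893.2848 + 1315.4508 = 3208.7355 m/s = 3.2087 km/s

3.2087 km/s


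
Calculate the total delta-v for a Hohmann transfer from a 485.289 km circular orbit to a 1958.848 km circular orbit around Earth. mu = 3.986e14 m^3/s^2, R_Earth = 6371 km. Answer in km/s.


r1 = 6856.2890 km = 6.856289e+06 m
r2 = 8329.8480 km = 8.329848e+06 m
dv1 = sqrt(mu/r1)*(sqrt(2*r2/(r1+r2)) - 1) = 361.3624 m/s
dv2 = sqrt(mu/r2)*(1 - sqrt(2*r1/(r1+r2))) = 344.1763 m/s
total dv = |dv1| + |dv2| = 361.3624 + 344.1763 = 705.5387 m/s = 0.7055387 km/s

0.7055 km/s


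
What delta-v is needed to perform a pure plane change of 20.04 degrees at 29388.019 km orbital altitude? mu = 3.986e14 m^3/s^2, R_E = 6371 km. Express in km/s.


r = 35759.0190 km = 3.5759019e+07 m
V = sqrt(mu/r) = 3338.6881 m/s
di = 20.04 deg = 0.349764 rad
dV = 2*V*sin(di/2) = 2*3338.6881*sin(0.174882)
dV = 1161.8096 m/s = 1.1618 km/s

1.1618 km/s


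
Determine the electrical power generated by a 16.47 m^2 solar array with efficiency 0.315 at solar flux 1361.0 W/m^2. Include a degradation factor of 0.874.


P = area * eta * S * degradation
P = 16.47 * 0.315 * 1361.0 * 0.874
P = 6171.2581 W

6171.2581 W


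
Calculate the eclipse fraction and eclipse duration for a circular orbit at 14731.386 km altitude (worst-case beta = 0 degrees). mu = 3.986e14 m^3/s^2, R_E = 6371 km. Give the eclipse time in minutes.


r = 21102.3860 km
T = 508.4606 min
Eclipse fraction = arcsin(R_E/r)/pi = arcsin(6371.0000/21102.3860)/pi
= arcsin(0.301909)/pi = 0.09762388
Eclipse duration = 0.09762388 * 508.4606 = 49.6379 min

49.6379 minutes


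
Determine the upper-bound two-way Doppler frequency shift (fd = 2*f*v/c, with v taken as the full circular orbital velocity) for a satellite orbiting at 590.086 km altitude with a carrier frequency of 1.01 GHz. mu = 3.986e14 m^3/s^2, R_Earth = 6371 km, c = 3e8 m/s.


r = 6.961086e+06 m
v = sqrt(mu/r) = 7567.1117 m/s (worst-case radial velocity)
f = 1.01 GHz = 1.01e+09 Hz
fd = 2*f*v/c = 2*1.01e+09*7567.1117/3.0e+08
fd = 50951.8858 Hz

50951.8858 Hz


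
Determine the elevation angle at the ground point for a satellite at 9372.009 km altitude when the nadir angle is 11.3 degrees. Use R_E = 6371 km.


r = R_E + alt = 15743.0090 km
Law of sines in the satellite / Earth-center / ground-point triangle:
  sin(nadir)/R_E = sin(90 + el)/r  =>  cos(el) = (r/R_E)*sin(nadir)
cos(el) = (15743.0090 / 6371.0000) * sin(11.3 deg) = 0.4841912
el = arccos(0.4841912) = 61.0405 deg
(Earth-central angle = 90 - nadir - el = 17.6595 deg)

61.0405 degrees


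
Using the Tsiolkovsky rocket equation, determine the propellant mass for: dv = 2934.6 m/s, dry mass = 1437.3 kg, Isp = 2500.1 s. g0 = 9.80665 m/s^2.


ve = Isp * g0 = 2500.1 * 9.80665 = 24517.605665 m/s
mass ratio = exp(dv/ve) = exp(2934.6/24517.605665) = 1.12715142
m_prop = m_dry * (mr - 1) = 1437.3 * (1.12715142 - 1)
m_prop = 182.7547 kg

182.7547 kg


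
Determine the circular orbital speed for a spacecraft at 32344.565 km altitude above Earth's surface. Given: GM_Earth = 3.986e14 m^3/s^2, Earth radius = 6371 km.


r = R_E + alt = 6371.0 + 32344.565 = 38715.5650 km = 3.8715565e+07 m
v = sqrt(mu/r) = sqrt(3.986e14 / 3.8715565e+07) = 3208.6759 m/s = 3.2087 km/s

3.2087 km/s


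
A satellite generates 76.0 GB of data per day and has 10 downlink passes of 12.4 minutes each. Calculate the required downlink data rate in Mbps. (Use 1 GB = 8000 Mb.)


total contact time = 10 * 12.4 * 60 = 7440.0000 s
data = 76.0 GB = 608000.0000 Mb
rate = 608000.0000 / 7440.0000 = 81.7204 Mbps

81.7204 Mbps


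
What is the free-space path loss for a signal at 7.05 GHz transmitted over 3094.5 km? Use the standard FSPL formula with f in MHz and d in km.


f = 7.05 GHz = 7050.0000 MHz
d = 3094.5 km
FSPL = 32.44 + 20*log10(7050.0000) + 20*log10(3094.5)
FSPL = 32.44 + 76.9638 + 69.8118
FSPL = 179.2156 dB

179.2156 dB


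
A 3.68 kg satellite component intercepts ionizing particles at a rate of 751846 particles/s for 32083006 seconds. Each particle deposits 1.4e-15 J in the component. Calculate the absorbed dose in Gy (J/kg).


Total energy deposited = rate * time * E_per
  = 751846 * 32083006 * 1.4e-15 = 0.03377007 J
Dose = E_total / mass = 0.03377007 / 3.68
Dose = 0.00917665 Gy

0.0092 Gy


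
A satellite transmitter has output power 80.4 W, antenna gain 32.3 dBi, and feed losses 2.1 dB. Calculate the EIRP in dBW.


Pt = 80.4 W = 19.0526 dBW
EIRP = Pt_dBW + Gt - losses = 19.0526 + 32.3 - 2.1 = 49.2526 dBW

49.2526 dBW


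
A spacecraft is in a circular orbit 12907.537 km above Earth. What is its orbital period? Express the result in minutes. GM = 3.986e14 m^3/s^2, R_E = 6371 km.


r = 19278.5370 km = 1.9278537e+07 m
T = 2*pi*sqrt(r^3/mu) = 2*pi*sqrt(7.1650994e+21 / 3.986e14)
T = 26639.2707 s = 443.9878 min

443.9878 minutes


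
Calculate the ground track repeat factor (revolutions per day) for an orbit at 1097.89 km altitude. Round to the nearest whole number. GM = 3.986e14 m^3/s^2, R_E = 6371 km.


r = 7.46889e+06 m
T = 2*pi*sqrt(r^3/mu) = 6423.8489 s = 107.0641 min
revs/day = 1440 / 107.0641 = 13.4499
Rounded: 13 revolutions per day

13 revolutions per day


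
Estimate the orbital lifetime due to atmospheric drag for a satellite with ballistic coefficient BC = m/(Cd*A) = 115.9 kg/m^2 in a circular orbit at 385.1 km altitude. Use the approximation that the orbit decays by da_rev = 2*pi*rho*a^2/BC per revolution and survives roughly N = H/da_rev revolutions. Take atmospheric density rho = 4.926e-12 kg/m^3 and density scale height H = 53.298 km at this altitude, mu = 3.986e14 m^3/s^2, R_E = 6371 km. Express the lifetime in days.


a = R_E + alt = 6756.1000 km = 6.7561e+06 m
da_rev = 2*pi*rho*a^2/BC = 2*pi*4.926e-12*(6.7561e+06)^2/115.9 = 12.189418 m per revolution
N = H/da_rev = 53298.0000 m / 12.189418 m = 4372.4810 revolutions
P = 2*pi*sqrt(a^3/mu) = 5526.5655 s
lifetime = N*P = 4372.4810 * 5526.5655 = 2.4164803e+07 s = 279.6852 days

279.6852 days


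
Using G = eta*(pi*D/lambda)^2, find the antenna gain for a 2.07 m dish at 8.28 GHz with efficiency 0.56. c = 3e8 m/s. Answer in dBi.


lambda = c/f = 3e8 / 8.28e+09 = 0.03623188 m
G = eta*(pi*D/lambda)^2 = 0.56*(pi*2.07/0.03623188)^2
G = 18040.4193 (linear)
G = 10*log10(18040.4193) = 42.5625 dBi

42.5625 dBi


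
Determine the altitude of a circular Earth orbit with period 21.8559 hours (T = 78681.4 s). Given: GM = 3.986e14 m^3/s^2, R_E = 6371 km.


T = 78681.4 s
r = (mu*T^2/(4*pi^2))^(1/3) = (3.986e14 * 78681.4^2 / (4*pi^2))^(1/3)
r = 3.9686296e+07 m = 39686.2964 km
alt = r - R_E = 39686.2964 - 6371 = 33315.2964 km

33315.2964 km


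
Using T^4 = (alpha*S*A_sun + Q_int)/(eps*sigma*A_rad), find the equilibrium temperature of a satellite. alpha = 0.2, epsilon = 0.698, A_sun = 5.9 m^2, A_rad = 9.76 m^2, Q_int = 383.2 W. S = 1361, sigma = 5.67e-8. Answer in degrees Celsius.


Numerator = alpha*S*A_sun + Q_int = 0.2*1361*5.9 + 383.2 = 1989.1800 W
Denominator = eps*sigma*A_rad = 0.698*5.67e-8*9.76 = 3.8626762e-07 W/K^4
T^4 = 5.1497457e+09 K^4
T = 267.8838 K = -5.2662 C

-5.2662 degrees Celsius


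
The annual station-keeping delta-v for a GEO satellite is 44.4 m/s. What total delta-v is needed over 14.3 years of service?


dV = rate * years = 44.4 * 14.3
dV = 634.9200 m/s

634.9200 m/s


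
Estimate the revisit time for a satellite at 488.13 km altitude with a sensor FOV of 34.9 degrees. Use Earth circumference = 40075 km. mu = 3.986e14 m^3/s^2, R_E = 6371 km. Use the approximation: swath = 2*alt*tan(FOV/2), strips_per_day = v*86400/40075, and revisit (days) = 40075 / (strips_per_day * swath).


swath = 2*488.13*tan(0.30456) = 306.8772 km
v = sqrt(mu/r) = 7623.1441 m/s = 7.6231 km/s
strips/day = v*86400/40075 = 7.6231*86400/40075 = 16.4352
coverage/day = strips * swath = 16.4352 * 306.8772 = 5043.5808 km
revisit = 40075 / 5043.5808 = 7.9457 days

7.9457 days


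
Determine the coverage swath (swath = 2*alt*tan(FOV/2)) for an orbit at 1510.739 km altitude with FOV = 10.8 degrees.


FOV = 10.8 deg = 0.1884956 rad
swath = 2 * alt * tan(FOV/2) = 2 * 1510.739 * tan(0.09424778)
swath = 2 * 1510.739 * 0.09452783
swath = 285.6138 km

285.6138 km


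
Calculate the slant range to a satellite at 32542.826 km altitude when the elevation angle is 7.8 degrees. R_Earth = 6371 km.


h = 32542.826 km, el = 7.8 deg
d = -R_E*sin(el) + sqrt((R_E*sin(el))^2 + 2*R_E*h + h^2)
d = -6371.0000*sin(0.1361357) + sqrt((6371.0000*0.1357156)^2 + 2*6371.0000*32542.826 + 32542.826^2)
d = 37533.8433 km

37533.8433 km


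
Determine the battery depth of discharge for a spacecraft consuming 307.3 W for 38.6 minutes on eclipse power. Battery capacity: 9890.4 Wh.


E_used = P * t / 60 = 307.3 * 38.6 / 60 = 197.6963 Wh
DOD = E_used / E_total * 100 = 197.6963 / 9890.4 * 100
DOD = 1.9989 %

1.9989 %


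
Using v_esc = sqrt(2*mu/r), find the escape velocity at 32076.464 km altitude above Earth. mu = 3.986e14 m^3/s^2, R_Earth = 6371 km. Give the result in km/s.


r = 6371.0 + 32076.464 = 38447.4640 km = 3.8447464e+07 m
v_esc = sqrt(2*mu/r) = sqrt(2*3.986e14 / 3.8447464e+07)
v_esc = 4553.5467 m/s = 4.5535 km/s

4.5535 km/s


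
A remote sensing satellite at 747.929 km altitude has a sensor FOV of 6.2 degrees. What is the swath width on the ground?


FOV = 6.2 deg = 0.1082104 rad
swath = 2 * alt * tan(FOV/2) = 2 * 747.929 * tan(0.05410521)
swath = 2 * 747.929 * 0.05415806
swath = 81.0128 km

81.0128 km


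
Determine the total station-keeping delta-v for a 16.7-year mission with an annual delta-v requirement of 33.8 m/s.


dV = rate * years = 33.8 * 16.7
dV = 564.4600 m/s

564.4600 m/s


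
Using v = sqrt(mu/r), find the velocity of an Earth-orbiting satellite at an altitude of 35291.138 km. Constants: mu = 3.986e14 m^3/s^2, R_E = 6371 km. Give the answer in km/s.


r = R_E + alt = 6371.0 + 35291.138 = 41662.1380 km = 4.1662138e+07 m
v = sqrt(mu/r) = sqrt(3.986e14 / 4.1662138e+07) = 3093.1278 m/s = 3.0931 km/s

3.0931 km/s


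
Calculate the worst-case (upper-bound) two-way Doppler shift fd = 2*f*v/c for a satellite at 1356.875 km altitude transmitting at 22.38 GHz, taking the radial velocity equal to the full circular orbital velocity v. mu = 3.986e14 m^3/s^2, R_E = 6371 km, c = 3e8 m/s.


r = 7.727875e+06 m
v = sqrt(mu/r) = 7181.8876 m/s (worst-case radial velocity)
f = 22.38 GHz = 2.238e+10 Hz
fd = 2*f*v/c = 2*2.238e+10*7181.8876/3.0e+08
fd = 1.0715376e+06 Hz

1.0715e+06 Hz


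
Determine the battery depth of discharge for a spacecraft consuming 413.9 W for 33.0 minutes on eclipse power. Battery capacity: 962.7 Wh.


E_used = P * t / 60 = 413.9 * 33.0 / 60 = 227.6450 Wh
DOD = E_used / E_total * 100 = 227.6450 / 962.7 * 100
DOD = 23.6465 %

23.6465 %


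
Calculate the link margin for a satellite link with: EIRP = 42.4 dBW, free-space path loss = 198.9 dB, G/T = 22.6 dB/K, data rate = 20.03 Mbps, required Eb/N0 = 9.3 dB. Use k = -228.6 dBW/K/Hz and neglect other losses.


C/N0 = EIRP - FSPL + G/T - k = 42.4 - 198.9 + 22.6 - (-228.6)
C/N0 = 94.7000 dB-Hz
R_b = 20.03 Mbps = 2.003e+07 bps -> 10*log10(R_b) = 73.0168 dB-Hz
Eb/N0 = C/N0 - 10*log10(R_b) = 94.7000 - 73.0168 = 21.6832 dB
Margin = Eb/N0 - Eb/N0_req = 21.6832 - 9.3 = 12.3832 dB (link closes)

12.3832 dB


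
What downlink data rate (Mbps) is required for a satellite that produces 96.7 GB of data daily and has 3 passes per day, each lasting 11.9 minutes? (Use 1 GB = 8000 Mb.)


total contact time = 3 * 11.9 * 60 = 2142.0000 s
data = 96.7 GB = 773600.0000 Mb
rate = 773600.0000 / 2142.0000 = 361.1578 Mbps

361.1578 Mbps


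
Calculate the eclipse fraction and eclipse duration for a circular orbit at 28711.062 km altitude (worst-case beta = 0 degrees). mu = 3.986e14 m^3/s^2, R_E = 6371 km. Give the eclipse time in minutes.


r = 35082.0620 km
T = 1089.9025 min
Eclipse fraction = arcsin(R_E/r)/pi = arcsin(6371.0000/35082.0620)/pi
= arcsin(0.1816028)/pi = 0.05812851
Eclipse duration = 0.05812851 * 1089.9025 = 63.3544 min

63.3544 minutes


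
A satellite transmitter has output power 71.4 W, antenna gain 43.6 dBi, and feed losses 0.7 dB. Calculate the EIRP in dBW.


Pt = 71.4 W = 18.5370 dBW
EIRP = Pt_dBW + Gt - losses = 18.5370 + 43.6 - 0.7 = 61.4370 dBW

61.4370 dBW


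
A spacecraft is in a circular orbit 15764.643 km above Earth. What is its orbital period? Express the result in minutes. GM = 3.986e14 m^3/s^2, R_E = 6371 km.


r = 22135.6430 km = 2.2135643e+07 m
T = 2*pi*sqrt(r^3/mu) = 2*pi*sqrt(1.084617e+22 / 3.986e14)
T = 32775.5082 s = 546.2585 min

546.2585 minutes


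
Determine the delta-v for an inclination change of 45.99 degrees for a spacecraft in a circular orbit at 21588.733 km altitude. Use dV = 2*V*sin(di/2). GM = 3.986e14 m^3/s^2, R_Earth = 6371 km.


r = 27959.7330 km = 2.7959733e+07 m
V = sqrt(mu/r) = 3775.7405 m/s
di = 45.99 deg = 0.8026769 rad
dV = 2*V*sin(di/2) = 2*3775.7405*sin(0.4013385)
dV = 2949.9921 m/s = 2.9500 km/s

2.9500 km/s


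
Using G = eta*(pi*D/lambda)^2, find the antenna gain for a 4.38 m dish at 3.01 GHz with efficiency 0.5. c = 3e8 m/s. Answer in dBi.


lambda = c/f = 3e8 / 3.01e+09 = 0.09966777 m
G = eta*(pi*D/lambda)^2 = 0.5*(pi*4.38/0.09966777)^2
G = 9530.3413 (linear)
G = 10*log10(9530.3413) = 39.7911 dBi

39.7911 dBi


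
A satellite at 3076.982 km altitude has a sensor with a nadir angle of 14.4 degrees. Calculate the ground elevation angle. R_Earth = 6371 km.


r = R_E + alt = 9447.9820 km
Law of sines in the satellite / Earth-center / ground-point triangle:
  sin(nadir)/R_E = sin(90 + el)/r  =>  cos(el) = (r/R_E)*sin(nadir)
cos(el) = (9447.9820 / 6371.0000) * sin(14.4 deg) = 0.3687989
el = arccos(0.3687989) = 68.3584 deg
(Earth-central angle = 90 - nadir - el = 7.2416 deg)

68.3584 degrees


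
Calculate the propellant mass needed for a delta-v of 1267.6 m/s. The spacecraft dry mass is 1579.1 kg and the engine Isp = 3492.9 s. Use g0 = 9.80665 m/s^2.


ve = Isp * g0 = 3492.9 * 9.80665 = 34253.647785 m/s
mass ratio = exp(dv/ve) = exp(1267.6/34253.647785) = 1.03769954
m_prop = m_dry * (mr - 1) = 1579.1 * (1.03769954 - 1)
m_prop = 59.5313 kg

59.5313 kg


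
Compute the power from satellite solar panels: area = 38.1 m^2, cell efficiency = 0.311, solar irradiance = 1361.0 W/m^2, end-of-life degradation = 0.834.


P = area * eta * S * degradation
P = 38.1 * 0.311 * 1361.0 * 0.834
P = 13449.6053 W

13449.6053 W


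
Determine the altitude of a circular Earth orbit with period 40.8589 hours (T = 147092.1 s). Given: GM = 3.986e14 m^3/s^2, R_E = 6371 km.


T = 147092.1 s
r = (mu*T^2/(4*pi^2))^(1/3) = (3.986e14 * 147092.1^2 / (4*pi^2))^(1/3)
r = 6.0226194e+07 m = 60226.1939 km
alt = r - R_E = 60226.1939 - 6371 = 53855.1939 km

53855.1939 km


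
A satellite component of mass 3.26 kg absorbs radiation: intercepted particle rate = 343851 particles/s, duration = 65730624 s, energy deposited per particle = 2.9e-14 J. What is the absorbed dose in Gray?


Total energy deposited = rate * time * E_per
  = 343851 * 65730624 * 2.9e-14 = 0.6554447 J
Dose = E_total / mass = 0.6554447 / 3.26
Dose = 0.2010567 Gy

0.2011 Gy


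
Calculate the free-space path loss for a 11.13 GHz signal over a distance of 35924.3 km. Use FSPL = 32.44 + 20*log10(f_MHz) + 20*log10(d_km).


f = 11.13 GHz = 11130.0000 MHz
d = 35924.3 km
FSPL = 32.44 + 20*log10(11130.0000) + 20*log10(35924.3)
FSPL = 32.44 + 80.9299 + 91.1078
FSPL = 204.4777 dB

204.4777 dB


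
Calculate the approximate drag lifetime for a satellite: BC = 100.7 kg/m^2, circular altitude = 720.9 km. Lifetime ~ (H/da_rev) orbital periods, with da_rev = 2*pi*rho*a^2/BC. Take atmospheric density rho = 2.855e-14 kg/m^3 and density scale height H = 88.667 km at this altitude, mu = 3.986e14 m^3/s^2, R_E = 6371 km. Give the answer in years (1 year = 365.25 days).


a = R_E + alt = 7091.9000 km = 7.0919e+06 m
da_rev = 2*pi*rho*a^2/BC = 2*pi*2.855e-14*(7.0919e+06)^2/100.7 = 0.0895945756 m per revolution
N = H/da_rev = 88667.0000 m / 0.0895945756 m = 989646.9667 revolutions
P = 2*pi*sqrt(a^3/mu) = 5943.6760 s
lifetime = N*P = 989646.9667 * 5943.6760 = 5.8821409e+09 s = 68080.3346 days
years = 68080.3346 / 365.25 = 186.3938 years

186.3938 years


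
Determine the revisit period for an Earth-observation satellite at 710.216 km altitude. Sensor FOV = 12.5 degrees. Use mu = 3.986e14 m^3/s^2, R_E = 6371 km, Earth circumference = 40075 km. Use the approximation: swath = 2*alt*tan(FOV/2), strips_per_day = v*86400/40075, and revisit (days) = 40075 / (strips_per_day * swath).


swath = 2*710.216*tan(0.1090831) = 155.5626 km
v = sqrt(mu/r) = 7502.6507 m/s = 7.5027 km/s
strips/day = v*86400/40075 = 7.5027*86400/40075 = 16.1754
coverage/day = strips * swath = 16.1754 * 155.5626 = 2516.2868 km
revisit = 40075 / 2516.2868 = 15.9262 days

15.9262 days


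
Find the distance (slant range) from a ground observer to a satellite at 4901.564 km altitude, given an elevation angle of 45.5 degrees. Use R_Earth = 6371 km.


h = 4901.564 km, el = 45.5 deg
d = -R_E*sin(el) + sqrt((R_E*sin(el))^2 + 2*R_E*h + h^2)
d = -6371.0000*sin(0.7941248) + sqrt((6371.0000*0.7132504)^2 + 2*6371.0000*4901.564 + 4901.564^2)
d = 5806.2472 km

5806.2472 km


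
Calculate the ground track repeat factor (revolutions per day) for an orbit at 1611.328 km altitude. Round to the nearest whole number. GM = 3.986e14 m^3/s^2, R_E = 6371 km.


r = 7.982328e+06 m
T = 2*pi*sqrt(r^3/mu) = 7097.5028 s = 118.2917 min
revs/day = 1440 / 118.2917 = 12.1733
Rounded: 12 revolutions per day

12 revolutions per day


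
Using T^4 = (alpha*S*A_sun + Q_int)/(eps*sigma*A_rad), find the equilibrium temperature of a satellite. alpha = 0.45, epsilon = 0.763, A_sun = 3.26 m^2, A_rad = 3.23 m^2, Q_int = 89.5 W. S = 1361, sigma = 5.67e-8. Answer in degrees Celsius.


Numerator = alpha*S*A_sun + Q_int = 0.45*1361*3.26 + 89.5 = 2086.0870 W
Denominator = eps*sigma*A_rad = 0.763*5.67e-8*3.23 = 1.3973658e-07 W/K^4
T^4 = 1.4928711e+10 K^4
T = 349.5470 K = 76.3970 C

76.3970 degrees Celsius


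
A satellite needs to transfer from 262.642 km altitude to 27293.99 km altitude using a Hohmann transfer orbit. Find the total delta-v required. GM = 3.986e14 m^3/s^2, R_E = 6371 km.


r1 = 6633.6420 km = 6.633642e+06 m
r2 = 33664.9900 km = 3.366499e+07 m
dv1 = sqrt(mu/r1)*(sqrt(2*r2/(r1+r2)) - 1) = 2268.0081 m/s
dv2 = sqrt(mu/r2)*(1 - sqrt(2*r1/(r1+r2))) = 1466.6032 m/s
total dv = |dv1| + |dv2| = 2268.0081 + 1466.6032 = 3734.6112 m/s = 3.7346 km/s

3.7346 km/s


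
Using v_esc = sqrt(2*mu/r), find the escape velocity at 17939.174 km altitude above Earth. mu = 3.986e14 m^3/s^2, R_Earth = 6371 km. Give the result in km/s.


r = 6371.0 + 17939.174 = 24310.1740 km = 2.4310174e+07 m
v_esc = sqrt(2*mu/r) = sqrt(2*3.986e14 / 2.4310174e+07)
v_esc = 5726.5046 m/s = 5.7265 km/s

5.7265 km/s


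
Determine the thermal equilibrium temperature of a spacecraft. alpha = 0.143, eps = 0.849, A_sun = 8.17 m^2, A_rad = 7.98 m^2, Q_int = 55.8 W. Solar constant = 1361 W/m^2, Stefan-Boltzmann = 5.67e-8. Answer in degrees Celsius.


Numerator = alpha*S*A_sun + Q_int = 0.143*1361*8.17 + 55.8 = 1645.8699 W
Denominator = eps*sigma*A_rad = 0.849*5.67e-8*7.98 = 3.8414363e-07 W/K^4
T^4 = 4.2845169e+09 K^4
T = 255.8441 K = -17.3059 C

-17.3059 degrees Celsius


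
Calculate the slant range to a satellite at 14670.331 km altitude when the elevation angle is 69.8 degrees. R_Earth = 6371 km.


h = 14670.331 km, el = 69.8 deg
d = -R_E*sin(el) + sqrt((R_E*sin(el))^2 + 2*R_E*h + h^2)
d = -6371.0000*sin(1.2182) + sqrt((6371.0000*0.938493)^2 + 2*6371.0000*14670.331 + 14670.331^2)
d = 14946.8752 km

14946.8752 km


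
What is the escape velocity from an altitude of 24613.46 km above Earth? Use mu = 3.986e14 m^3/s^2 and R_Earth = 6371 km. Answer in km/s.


r = 6371.0 + 24613.46 = 30984.4600 km = 3.098446e+07 m
v_esc = sqrt(2*mu/r) = sqrt(2*3.986e14 / 3.098446e+07)
v_esc = 5072.3788 m/s = 5.0724 km/s

5.0724 km/s


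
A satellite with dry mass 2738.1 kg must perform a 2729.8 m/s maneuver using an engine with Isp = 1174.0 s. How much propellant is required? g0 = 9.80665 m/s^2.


ve = Isp * g0 = 1174.0 * 9.80665 = 11513.007100 m/s
mass ratio = exp(dv/ve) = exp(2729.8/11513.007100) = 1.26757514
m_prop = m_dry * (mr - 1) = 2738.1 * (1.26757514 - 1)
m_prop = 732.6475 kg

732.6475 kg


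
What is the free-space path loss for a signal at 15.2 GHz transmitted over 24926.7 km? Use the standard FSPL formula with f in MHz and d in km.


f = 15.2 GHz = 15200.0000 MHz
d = 24926.7 km
FSPL = 32.44 + 20*log10(15200.0000) + 20*log10(24926.7)
FSPL = 32.44 + 83.6369 + 87.9333
FSPL = 204.0102 dB

204.0102 dB


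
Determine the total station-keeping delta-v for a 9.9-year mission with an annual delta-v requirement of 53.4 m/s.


dV = rate * years = 53.4 * 9.9
dV = 528.6600 m/s

528.6600 m/s


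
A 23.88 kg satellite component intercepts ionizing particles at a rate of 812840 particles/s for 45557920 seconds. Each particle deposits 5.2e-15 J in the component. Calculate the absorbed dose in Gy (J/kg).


Total energy deposited = rate * time * E_per
  = 812840 * 45557920 * 5.2e-15 = 0.1925628 J
Dose = E_total / mass = 0.1925628 / 23.88
Dose = 0.008063767 Gy

0.0081 Gy


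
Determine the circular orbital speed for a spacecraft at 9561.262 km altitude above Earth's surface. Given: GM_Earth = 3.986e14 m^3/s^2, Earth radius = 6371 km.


r = R_E + alt = 6371.0 + 9561.262 = 15932.2620 km = 1.5932262e+07 m
v = sqrt(mu/r) = sqrt(3.986e14 / 1.5932262e+07) = 5001.8415 m/s = 5.0018 km/s

5.0018 km/s


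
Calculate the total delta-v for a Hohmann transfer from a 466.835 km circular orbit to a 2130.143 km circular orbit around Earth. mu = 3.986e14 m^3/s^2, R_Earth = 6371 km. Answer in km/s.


r1 = 6837.8350 km = 6.837835e+06 m
r2 = 8501.1430 km = 8.501143e+06 m
dv1 = sqrt(mu/r1)*(sqrt(2*r2/(r1+r2)) - 1) = 403.3054 m/s
dv2 = sqrt(mu/r2)*(1 - sqrt(2*r1/(r1+r2))) = 381.9086 m/s
total dv = |dv1| + |dv2| = 403.3054 + 381.9086 = 785.2140 m/s = 0.785214 km/s

0.7852 km/s


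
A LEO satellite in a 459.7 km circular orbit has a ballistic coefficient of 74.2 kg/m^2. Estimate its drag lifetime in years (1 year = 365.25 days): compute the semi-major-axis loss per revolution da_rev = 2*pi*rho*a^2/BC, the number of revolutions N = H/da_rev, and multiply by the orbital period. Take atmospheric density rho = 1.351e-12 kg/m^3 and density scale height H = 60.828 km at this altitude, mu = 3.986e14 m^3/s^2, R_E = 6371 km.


a = R_E + alt = 6830.7000 km = 6.8307e+06 m
da_rev = 2*pi*rho*a^2/BC = 2*pi*1.351e-12*(6.8307e+06)^2/74.2 = 5.337793 m per revolution
N = H/da_rev = 60828.0000 m / 5.337793 m = 11395.7208 revolutions
P = 2*pi*sqrt(a^3/mu) = 5618.3532 s
lifetime = N*P = 11395.7208 * 5618.3532 = 6.4025185e+07 s = 741.0322 days
years = 741.0322 / 365.25 = 2.0288 years

2.0288 years


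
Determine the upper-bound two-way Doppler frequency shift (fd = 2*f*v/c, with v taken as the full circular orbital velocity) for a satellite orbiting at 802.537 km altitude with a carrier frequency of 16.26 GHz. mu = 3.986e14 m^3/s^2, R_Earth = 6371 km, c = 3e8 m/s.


r = 7.173537e+06 m
v = sqrt(mu/r) = 7454.2160 m/s (worst-case radial velocity)
f = 16.26 GHz = 1.626e+10 Hz
fd = 2*f*v/c = 2*1.626e+10*7454.2160/3.0e+08
fd = 808037.0195 Hz

808037.0195 Hz


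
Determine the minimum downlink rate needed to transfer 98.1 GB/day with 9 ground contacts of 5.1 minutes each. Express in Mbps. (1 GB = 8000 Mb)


total contact time = 9 * 5.1 * 60 = 2754.0000 s
data = 98.1 GB = 784800.0000 Mb
rate = 784800.0000 / 2754.0000 = 284.9673 Mbps

284.9673 Mbps


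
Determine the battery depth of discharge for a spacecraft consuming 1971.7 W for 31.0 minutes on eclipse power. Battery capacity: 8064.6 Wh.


E_used = P * t / 60 = 1971.7 * 31.0 / 60 = 1018.7117 Wh
DOD = E_used / E_total * 100 = 1018.7117 / 8064.6 * 100
DOD = 12.6319 %

12.6319 %


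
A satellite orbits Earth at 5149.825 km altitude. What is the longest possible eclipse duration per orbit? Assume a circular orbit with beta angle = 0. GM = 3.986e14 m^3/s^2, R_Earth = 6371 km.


r = 11520.8250 km
T = 205.1093 min
Eclipse fraction = arcsin(R_E/r)/pi = arcsin(6371.0000/11520.8250)/pi
= arcsin(0.5529986)/pi = 0.1865165
Eclipse duration = 0.1865165 * 205.1093 = 38.2563 min

38.2563 minutes


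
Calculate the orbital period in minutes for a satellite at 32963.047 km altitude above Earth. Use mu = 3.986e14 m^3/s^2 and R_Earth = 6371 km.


r = 39334.0470 km = 3.9334047e+07 m
T = 2*pi*sqrt(r^3/mu) = 2*pi*sqrt(6.0856349e+22 / 3.986e14)
T = 77636.1821 s = 1293.9364 min

1293.9364 minutes


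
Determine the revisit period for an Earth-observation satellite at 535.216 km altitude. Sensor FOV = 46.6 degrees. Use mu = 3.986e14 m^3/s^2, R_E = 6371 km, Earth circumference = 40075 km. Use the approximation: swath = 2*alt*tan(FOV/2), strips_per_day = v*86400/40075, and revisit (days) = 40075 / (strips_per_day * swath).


swath = 2*535.216*tan(0.4066617) = 461.0009 km
v = sqrt(mu/r) = 7597.1127 m/s = 7.5971 km/s
strips/day = v*86400/40075 = 7.5971*86400/40075 = 16.3791
coverage/day = strips * swath = 16.3791 * 461.0009 = 7550.7572 km
revisit = 40075 / 7550.7572 = 5.3074 days

5.3074 days


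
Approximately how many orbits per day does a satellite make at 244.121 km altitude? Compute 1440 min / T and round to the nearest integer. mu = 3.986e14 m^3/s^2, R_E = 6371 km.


r = 6.615121e+06 m
T = 2*pi*sqrt(r^3/mu) = 5354.4875 s = 89.2415 min
revs/day = 1440 / 89.2415 = 16.1360
Rounded: 16 revolutions per day

16 revolutions per day


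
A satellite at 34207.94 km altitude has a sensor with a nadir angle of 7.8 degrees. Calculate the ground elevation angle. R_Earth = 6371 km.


r = R_E + alt = 40578.9400 km
Law of sines in the satellite / Earth-center / ground-point triangle:
  sin(nadir)/R_E = sin(90 + el)/r  =>  cos(el) = (r/R_E)*sin(nadir)
cos(el) = (40578.9400 / 6371.0000) * sin(7.8 deg) = 0.864416
el = arccos(0.864416) = 30.1839 deg
(Earth-central angle = 90 - nadir - el = 52.0161 deg)

30.1839 degrees


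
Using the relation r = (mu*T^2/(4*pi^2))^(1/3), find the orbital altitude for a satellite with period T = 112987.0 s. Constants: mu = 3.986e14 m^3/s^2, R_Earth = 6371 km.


T = 112987.0 s
r = (mu*T^2/(4*pi^2))^(1/3) = (3.986e14 * 112987.0^2 / (4*pi^2))^(1/3)
r = 5.051397e+07 m = 50513.9703 km
alt = r - R_E = 50513.9703 - 6371 = 44142.9703 km

44142.9703 km


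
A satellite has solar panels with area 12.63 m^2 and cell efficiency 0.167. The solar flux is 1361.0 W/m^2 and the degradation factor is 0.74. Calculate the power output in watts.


P = area * eta * S * degradation
P = 12.63 * 0.167 * 1361.0 * 0.74
P = 2124.2698 W

2124.2698 W


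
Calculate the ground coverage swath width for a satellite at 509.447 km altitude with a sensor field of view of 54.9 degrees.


FOV = 54.9 deg = 0.9581858 rad
swath = 2 * alt * tan(FOV/2) = 2 * 509.447 * tan(0.4790929)
swath = 2 * 509.447 * 0.5194584
swath = 529.2731 km

529.2731 km


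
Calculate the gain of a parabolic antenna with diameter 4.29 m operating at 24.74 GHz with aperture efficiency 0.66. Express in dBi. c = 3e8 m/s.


lambda = c/f = 3e8 / 2.474e+10 = 0.01212611 m
G = eta*(pi*D/lambda)^2 = 0.66*(pi*4.29/0.01212611)^2
G = 815295.6900 (linear)
G = 10*log10(815295.6900) = 59.1132 dBi

59.1132 dBi


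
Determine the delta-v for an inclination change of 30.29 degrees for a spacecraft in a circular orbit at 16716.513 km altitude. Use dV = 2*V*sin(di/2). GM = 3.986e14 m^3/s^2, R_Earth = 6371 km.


r = 23087.5130 km = 2.3087513e+07 m
V = sqrt(mu/r) = 4155.0865 m/s
di = 30.29 deg = 0.5286602 rad
dV = 2*V*sin(di/2) = 2*4155.0865*sin(0.2643301)
dV = 2171.1383 m/s = 2.1711 km/s

2.1711 km/s


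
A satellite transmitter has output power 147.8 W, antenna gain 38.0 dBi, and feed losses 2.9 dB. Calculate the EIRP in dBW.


Pt = 147.8 W = 21.6967 dBW
EIRP = Pt_dBW + Gt - losses = 21.6967 + 38.0 - 2.9 = 56.7967 dBW

56.7967 dBW


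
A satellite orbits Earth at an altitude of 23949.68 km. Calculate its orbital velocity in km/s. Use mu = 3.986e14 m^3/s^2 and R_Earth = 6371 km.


r = R_E + alt = 6371.0 + 23949.68 = 30320.6800 km = 3.032068e+07 m
v = sqrt(mu/r) = sqrt(3.986e14 / 3.032068e+07) = 3625.7610 m/s = 3.6258 km/s

3.6258 km/s


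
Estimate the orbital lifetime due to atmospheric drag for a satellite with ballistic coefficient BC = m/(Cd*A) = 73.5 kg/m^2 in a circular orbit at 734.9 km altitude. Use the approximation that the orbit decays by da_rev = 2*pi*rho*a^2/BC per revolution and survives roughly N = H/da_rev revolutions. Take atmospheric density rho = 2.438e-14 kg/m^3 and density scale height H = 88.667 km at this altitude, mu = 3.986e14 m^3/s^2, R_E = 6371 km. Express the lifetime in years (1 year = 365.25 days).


a = R_E + alt = 7105.9000 km = 7.1059e+06 m
da_rev = 2*pi*rho*a^2/BC = 2*pi*2.438e-14*(7.1059e+06)^2/73.5 = 0.10523602 m per revolution
N = H/da_rev = 88667.0000 m / 0.10523602 m = 842553.7214 revolutions
P = 2*pi*sqrt(a^3/mu) = 5961.2846 s
lifetime = N*P = 842553.7214 * 5961.2846 = 5.0227025e+09 s = 58133.1314 days
years = 58133.1314 / 365.25 = 159.1598 years

159.1598 years


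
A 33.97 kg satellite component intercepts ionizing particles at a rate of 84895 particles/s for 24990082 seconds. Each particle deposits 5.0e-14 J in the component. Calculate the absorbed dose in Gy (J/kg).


Total energy deposited = rate * time * E_per
  = 84895 * 24990082 * 5.0e-14 = 0.1060767 J
Dose = E_total / mass = 0.1060767 / 33.97
Dose = 0.003122657 Gy

0.0031 Gy


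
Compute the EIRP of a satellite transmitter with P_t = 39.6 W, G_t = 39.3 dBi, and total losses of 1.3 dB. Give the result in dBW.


Pt = 39.6 W = 15.9770 dBW
EIRP = Pt_dBW + Gt - losses = 15.9770 + 39.3 - 1.3 = 53.9770 dBW

53.9770 dBW


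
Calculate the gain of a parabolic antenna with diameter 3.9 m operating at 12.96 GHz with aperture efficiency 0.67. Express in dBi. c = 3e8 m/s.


lambda = c/f = 3e8 / 1.296e+10 = 0.02314815 m
G = eta*(pi*D/lambda)^2 = 0.67*(pi*3.9/0.02314815)^2
G = 187703.0181 (linear)
G = 10*log10(187703.0181) = 52.7347 dBi

52.7347 dBi


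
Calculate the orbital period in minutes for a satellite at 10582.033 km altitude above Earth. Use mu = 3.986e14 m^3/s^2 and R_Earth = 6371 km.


r = 16953.0330 km = 1.6953033e+07 m
T = 2*pi*sqrt(r^3/mu) = 2*pi*sqrt(4.872392e+21 / 3.986e14)
T = 21967.5858 s = 366.1264 min

366.1264 minutes


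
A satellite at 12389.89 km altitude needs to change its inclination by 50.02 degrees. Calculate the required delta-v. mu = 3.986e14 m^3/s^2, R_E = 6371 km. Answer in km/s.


r = 18760.8900 km = 1.876089e+07 m
V = sqrt(mu/r) = 4609.3738 m/s
di = 50.02 deg = 0.8730137 rad
dV = 2*V*sin(di/2) = 2*4609.3738*sin(0.4365068)
dV = 3897.4693 m/s = 3.8975 km/s

3.8975 km/s


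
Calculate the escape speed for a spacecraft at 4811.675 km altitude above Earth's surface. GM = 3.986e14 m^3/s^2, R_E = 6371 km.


r = 6371.0 + 4811.675 = 11182.6750 km = 1.1182675e+07 m
v_esc = sqrt(2*mu/r) = sqrt(2*3.986e14 / 1.1182675e+07)
v_esc = 8443.2723 m/s = 8.4433 km/s

8.4433 km/s


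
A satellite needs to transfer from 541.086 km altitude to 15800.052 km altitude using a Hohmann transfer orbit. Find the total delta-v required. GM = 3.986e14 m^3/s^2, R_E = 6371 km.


r1 = 6912.0860 km = 6.912086e+06 m
r2 = 22171.0520 km = 2.2171052e+07 m
dv1 = sqrt(mu/r1)*(sqrt(2*r2/(r1+r2)) - 1) = 1782.8479 m/s
dv2 = sqrt(mu/r2)*(1 - sqrt(2*r1/(r1+r2))) = 1316.7871 m/s
total dv = |dv1| + |dv2| = 1782.8479 + 1316.7871 = 3099.6350 m/s = 3.0996 km/s

3.0996 km/s


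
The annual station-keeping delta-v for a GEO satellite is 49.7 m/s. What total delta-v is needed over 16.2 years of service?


dV = rate * years = 49.7 * 16.2
dV = 805.1400 m/s

805.1400 m/s


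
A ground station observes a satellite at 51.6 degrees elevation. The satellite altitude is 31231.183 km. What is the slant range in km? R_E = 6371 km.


h = 31231.183 km, el = 51.6 deg
d = -R_E*sin(el) + sqrt((R_E*sin(el))^2 + 2*R_E*h + h^2)
d = -6371.0000*sin(0.9005899) + sqrt((6371.0000*0.7836935)^2 + 2*6371.0000*31231.183 + 31231.183^2)
d = 32400.4532 km

32400.4532 km


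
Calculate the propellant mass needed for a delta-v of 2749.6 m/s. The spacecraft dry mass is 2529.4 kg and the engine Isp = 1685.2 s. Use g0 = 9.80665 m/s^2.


ve = Isp * g0 = 1685.2 * 9.80665 = 16526.166580 m/s
mass ratio = exp(dv/ve) = exp(2749.6/16526.166580) = 1.18102012
m_prop = m_dry * (mr - 1) = 2529.4 * (1.18102012 - 1)
m_prop = 457.8723 kg

457.8723 kg


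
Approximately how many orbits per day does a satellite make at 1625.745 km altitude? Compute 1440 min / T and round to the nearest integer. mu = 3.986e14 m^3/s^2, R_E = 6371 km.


r = 7.996745e+06 m
T = 2*pi*sqrt(r^3/mu) = 7116.7399 s = 118.6123 min
revs/day = 1440 / 118.6123 = 12.1404
Rounded: 12 revolutions per day

12 revolutions per day


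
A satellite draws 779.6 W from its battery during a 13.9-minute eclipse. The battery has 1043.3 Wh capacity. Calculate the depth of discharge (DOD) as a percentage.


E_used = P * t / 60 = 779.6 * 13.9 / 60 = 180.6073 Wh
DOD = E_used / E_total * 100 = 180.6073 / 1043.3 * 100
DOD = 17.3112 %

17.3112 %


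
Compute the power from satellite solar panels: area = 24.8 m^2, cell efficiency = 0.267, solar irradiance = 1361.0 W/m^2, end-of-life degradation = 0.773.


P = area * eta * S * degradation
P = 24.8 * 0.267 * 1361.0 * 0.773
P = 6966.2741 W

6966.2741 W


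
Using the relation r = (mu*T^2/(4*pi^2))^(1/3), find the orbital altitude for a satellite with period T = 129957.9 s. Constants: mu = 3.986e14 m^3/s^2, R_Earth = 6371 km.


T = 129957.9 s
r = (mu*T^2/(4*pi^2))^(1/3) = (3.986e14 * 129957.9^2 / (4*pi^2))^(1/3)
r = 5.5453331e+07 m = 55453.3315 km
alt = r - R_E = 55453.3315 - 6371 = 49082.3315 km

49082.3315 km


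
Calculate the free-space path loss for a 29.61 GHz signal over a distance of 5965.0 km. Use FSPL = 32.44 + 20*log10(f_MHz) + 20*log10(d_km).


f = 29.61 GHz = 29610.0000 MHz
d = 5965.0 km
FSPL = 32.44 + 20*log10(29610.0000) + 20*log10(5965.0)
FSPL = 32.44 + 89.4288 + 75.5122
FSPL = 197.3810 dB

197.3810 dB
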